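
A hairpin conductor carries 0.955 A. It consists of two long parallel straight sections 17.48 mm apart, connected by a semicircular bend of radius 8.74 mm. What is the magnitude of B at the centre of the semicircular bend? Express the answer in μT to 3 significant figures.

The semicircular arc contributes B_arc = μ₀I·π/(4πR) = μ₀I/(4R) = 3.43×10⁻⁵ T.
Each semi-infinite lead is at perpendicular distance R = 0.00874 m from the centre, with the perpendicular foot at its near end, so it contributes μ₀I/(4πR); both point the same way, together 2.19×10⁻⁵ T.
Arc and leads all point the same direction: B = 3.43×10⁻⁵ + 2.19×10⁻⁵ = 5.62×10⁻⁵ T.

B ≈ 56.2 μT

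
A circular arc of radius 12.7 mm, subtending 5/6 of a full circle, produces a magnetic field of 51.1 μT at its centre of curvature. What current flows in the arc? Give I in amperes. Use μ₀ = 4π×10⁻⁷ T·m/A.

I ≈ 1.24 A

For a circular arc, B = μ₀Iφ/(4πR) with φ in radians; here φ = 5.236 rad.
So I = 4πRB/(μ₀φ) = 4π × 0.0127 × 5.11×10⁻⁵ / (4π×10⁻⁷ × 5.236) = 1.24 A.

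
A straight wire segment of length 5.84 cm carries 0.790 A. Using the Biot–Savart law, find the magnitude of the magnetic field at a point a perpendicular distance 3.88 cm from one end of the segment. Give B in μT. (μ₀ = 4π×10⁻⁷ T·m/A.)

B ≈ 1.70 μT

For a finite straight segment, B = (μ₀I/4πd)(sinθ₁ + sinθ₂), where θ₁, θ₂ are the angles from the perpendicular to each end.
The perpendicular foot is at one end, so the two end-offsets along the wire are 0 and L = 0.0584 m.
sinθ₁ = 0/√(0²+0.0388²) = 0.0000; sinθ₂ = 0.0584/√(0.0584²+0.0388²) = 0.8329.
B = (4π×10⁻⁷ × 0.790) / (4π × 0.0388) × (0.0000 + 0.8329) = 1.70×10⁻⁶ T.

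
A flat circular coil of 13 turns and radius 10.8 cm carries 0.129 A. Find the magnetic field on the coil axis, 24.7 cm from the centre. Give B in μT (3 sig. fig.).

For an N-turn flat coil, B = Nμ₀IR²/[2(R²+z²)^(3/2)] with R = 0.108 m, z = 0.247 m.
B = 13 × 4.83×10⁻⁸ T = 6.27×10⁻⁷ T.

B ≈ 0.627 μT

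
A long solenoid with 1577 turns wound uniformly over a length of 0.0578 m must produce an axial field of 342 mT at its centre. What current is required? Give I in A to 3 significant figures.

Inside a long solenoid B = μ₀nI with n = 2.728×10⁴ m⁻¹, so I = B/(μ₀n).
I = 0.342 / (4π×10⁻⁷ × 2.728×10⁴) = 9.97 A.

I ≈ 9.97 A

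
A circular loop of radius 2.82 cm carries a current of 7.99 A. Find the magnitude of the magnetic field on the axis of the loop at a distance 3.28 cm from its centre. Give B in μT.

On the axis of a circular loop, B = μ₀IR² / [2(R²+z²)^(3/2)].
R² + z² = (0.0282)² + (0.0328)² = 0.001871 m², and (R²+z²)^(3/2) = 8.09×10⁻⁵ m³.
B = (4π×10⁻⁷ × 7.99 × 0.0007952) / (2 × 8.09×10⁻⁵) = 4.93×10⁻⁵ T.

B ≈ 49.3 μT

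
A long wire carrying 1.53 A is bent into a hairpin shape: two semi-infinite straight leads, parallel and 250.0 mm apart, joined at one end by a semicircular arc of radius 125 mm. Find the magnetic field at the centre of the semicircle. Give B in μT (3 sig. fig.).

B ≈ 6.29 μT

The semicircular arc contributes B_arc = μ₀I·π/(4πR) = μ₀I/(4R) = 3.85×10⁻⁶ T.
Each semi-infinite lead is at perpendicular distance R = 0.125 m from the centre, with the perpendicular foot at its near end, so it contributes μ₀I/(4πR); both point the same way, together 2.45×10⁻⁶ T.
Arc and leads all point the same direction: B = 3.85×10⁻⁶ + 2.45×10⁻⁶ = 6.29×10⁻⁶ T.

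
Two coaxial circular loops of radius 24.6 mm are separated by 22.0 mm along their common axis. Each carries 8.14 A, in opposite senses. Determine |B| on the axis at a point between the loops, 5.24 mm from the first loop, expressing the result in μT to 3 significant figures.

B ≈ 77.2 μT

Each loop contributes B = μ₀IR²/[2(R²+z²)^(3/2)] on the axis, with z measured from that loop.
Loop 1 (z = 0.00524 m): B₁ = 1.95×10⁻⁴ T. Loop 2 (z = 0.01676 m): B₂ = 1.17×10⁻⁴ T.
The fields oppose: B = |B₁ − B₂| = 7.72×10⁻⁵ T.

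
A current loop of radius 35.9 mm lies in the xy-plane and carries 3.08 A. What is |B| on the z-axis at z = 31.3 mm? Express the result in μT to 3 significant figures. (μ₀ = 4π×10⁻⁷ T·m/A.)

B ≈ 23.1 μT

On the axis of a circular loop, B = μ₀IR² / [2(R²+z²)^(3/2)].
R² + z² = (0.0359)² + (0.0313)² = 0.002269 m², and (R²+z²)^(3/2) = 1.08×10⁻⁴ m³.
B = (4π×10⁻⁷ × 3.08 × 0.001289) / (2 × 1.08×10⁻⁴) = 2.31×10⁻⁵ T.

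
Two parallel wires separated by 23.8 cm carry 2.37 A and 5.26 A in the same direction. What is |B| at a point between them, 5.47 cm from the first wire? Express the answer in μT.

Each long wire gives B = μ₀I/(2πd). Distances are d₁ = 0.0547 m and d₂ = 0.1833 m.
B₁ = 8.67×10⁻⁶ T, B₂ = 5.74×10⁻⁶ T.
Between parallel currents the two contributions point in opposite directions, so they subtract. B = |B₁ − B₂| = |8.67×10⁻⁶ − 5.74×10⁻⁶| = 2.93×10⁻⁶ T.

B ≈ 2.93 μT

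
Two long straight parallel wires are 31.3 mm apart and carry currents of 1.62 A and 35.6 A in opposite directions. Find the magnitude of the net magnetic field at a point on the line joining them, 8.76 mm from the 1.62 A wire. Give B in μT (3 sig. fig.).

Each long wire gives B = μ₀I/(2πd). Distances are d₁ = 0.00876 m and d₂ = 0.02254 m.
B₁ = 3.70×10⁻⁵ T, B₂ = 3.16×10⁻⁴ T.
Between antiparallel currents both contributions point the same way, so they add. B = B₁ + B₂ = 3.70×10⁻⁵ + 3.16×10⁻⁴ = 3.53×10⁻⁴ T.

B ≈ 353 μT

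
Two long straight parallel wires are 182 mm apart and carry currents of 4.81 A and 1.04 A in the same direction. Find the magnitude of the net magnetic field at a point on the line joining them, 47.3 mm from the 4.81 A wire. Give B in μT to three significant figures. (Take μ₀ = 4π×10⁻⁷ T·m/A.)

Each long wire gives B = μ₀I/(2πd). Distances are d₁ = 0.0473 m and d₂ = 0.1347 m.
B₁ = 2.03×10⁻⁵ T, B₂ = 1.54×10⁻⁶ T.
Between parallel currents the two contributions point in opposite directions, so they subtract. B = |B₁ − B₂| = |2.03×10⁻⁵ − 1.54×10⁻⁶| = 1.88×10⁻⁵ T.

B ≈ 18.8 μT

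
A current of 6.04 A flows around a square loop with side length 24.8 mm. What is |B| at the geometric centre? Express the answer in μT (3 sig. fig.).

Each side is a finite straight segment at perpendicular distance d = a/(2 tan(π/4)) = 0.0124 m from the centre, with end-angles ±π/4.
One side contributes B₁ = (μ₀I/4πd)·2 sin(π/4) = 6.89×10⁻⁵ T.
All 4 sides add in the same direction: B = 4 × 6.89×10⁻⁵ = 2.76×10⁻⁴ T.

B ≈ 276 μT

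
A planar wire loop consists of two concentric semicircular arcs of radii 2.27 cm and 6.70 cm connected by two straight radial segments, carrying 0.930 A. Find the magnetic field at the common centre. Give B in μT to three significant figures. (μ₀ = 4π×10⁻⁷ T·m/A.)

B ≈ 8.51 μT

The radial connectors point toward the centre, so dl × r̂ = 0 and they contribute nothing.
Each semicircle gives μ₀I/(4R): inner arc 1.29×10⁻⁵ T, outer arc 4.36×10⁻⁶ T.
The two arcs carry current in opposite angular senses, so their fields oppose: B = |1.29×10⁻⁵ − 4.36×10⁻⁶| = 8.51×10⁻⁶ T.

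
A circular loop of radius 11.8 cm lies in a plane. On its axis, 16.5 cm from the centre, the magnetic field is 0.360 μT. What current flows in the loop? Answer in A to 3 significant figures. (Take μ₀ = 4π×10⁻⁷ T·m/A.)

On the axis of a loop, B = μ₀IR²/[2(R²+z²)^(3/2)], so I = 2B(R²+z²)^(3/2)/(μ₀R²).
R² + z² = 0.01392 + 0.02723 = 0.04115 m²; raised to 3/2 gives 8.35×10⁻³ m³.
I = 2 × 3.60×10⁻⁷ × 8.35×10⁻³ / (1.26×10⁻⁶ × 0.01392) = 0.343 A.

I ≈ 0.343 A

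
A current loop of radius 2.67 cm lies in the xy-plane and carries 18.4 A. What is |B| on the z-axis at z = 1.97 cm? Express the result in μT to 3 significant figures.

On the axis of a circular loop, B = μ₀IR² / [2(R²+z²)^(3/2)].
R² + z² = (0.0267)² + (0.0197)² = 0.001101 m², and (R²+z²)^(3/2) = 3.65×10⁻⁵ m³.
B = (4π×10⁻⁷ × 18.4 × 0.0007129) / (2 × 3.65×10⁻⁵) = 2.26×10⁻⁴ T.

B ≈ 226 μT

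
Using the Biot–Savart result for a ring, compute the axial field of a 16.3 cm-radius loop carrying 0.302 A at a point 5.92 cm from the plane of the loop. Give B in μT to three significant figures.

B ≈ 0.967 μT

On the axis of a circular loop, B = μ₀IR² / [2(R²+z²)^(3/2)].
R² + z² = (0.163)² + (0.0592)² = 0.03007 m², and (R²+z²)^(3/2) = 5.22×10⁻³ m³.
B = (4π×10⁻⁷ × 0.302 × 0.02657) / (2 × 5.22×10⁻³) = 9.67×10⁻⁷ T.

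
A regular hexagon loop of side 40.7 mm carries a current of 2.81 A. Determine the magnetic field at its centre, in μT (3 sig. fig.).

B ≈ 47.8 μT

Each side is a finite straight segment at perpendicular distance d = a/(2 tan(π/6)) = 0.03525 m from the centre, with end-angles ±π/6.
One side contributes B₁ = (μ₀I/4πd)·2 sin(π/6) = 7.97×10⁻⁶ T.
All 6 sides add in the same direction: B = 6 × 7.97×10⁻⁶ = 4.78×10⁻⁵ T.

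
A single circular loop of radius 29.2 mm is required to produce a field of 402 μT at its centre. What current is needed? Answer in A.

I ≈ 18.7 A

At the centre of a circular loop B = μ₀I/(2R), so I = 2RB/μ₀.
With R = 0.0292 m, I = 2 × 0.0292 × 4.02×10⁻⁴ / (4π×10⁻⁷) = 18.7 A.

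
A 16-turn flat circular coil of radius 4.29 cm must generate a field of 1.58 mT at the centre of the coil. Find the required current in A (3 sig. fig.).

I ≈ 6.74 A

For an N-turn coil, B = Nμ₀I/(2R) with R = 0.0429 m, so I = 2RB/(Nμ₀) = 2 × 0.0429 × 1.58×10⁻³ / (16 × 4π×10⁻⁷) = 6.74 A.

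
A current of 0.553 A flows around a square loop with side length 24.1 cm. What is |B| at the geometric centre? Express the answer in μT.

B ≈ 2.60 μT

Each side is a finite straight segment at perpendicular distance d = a/(2 tan(π/4)) = 0.1205 m from the centre, with end-angles ±π/4.
One side contributes B₁ = (μ₀I/4πd)·2 sin(π/4) = 6.49×10⁻⁷ T.
All 4 sides add in the same direction: B = 4 × 6.49×10⁻⁷ = 2.60×10⁻⁶ T.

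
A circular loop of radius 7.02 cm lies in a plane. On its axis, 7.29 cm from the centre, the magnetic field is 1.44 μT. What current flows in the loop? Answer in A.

I ≈ 0.482 A

On the axis of a loop, B = μ₀IR²/[2(R²+z²)^(3/2)], so I = 2B(R²+z²)^(3/2)/(μ₀R²).
R² + z² = 0.004928 + 0.005314 = 0.01024 m²; raised to 3/2 gives 1.04×10⁻³ m³.
I = 2 × 1.44×10⁻⁶ × 1.04×10⁻³ / (1.26×10⁻⁶ × 0.004928) = 0.482 A.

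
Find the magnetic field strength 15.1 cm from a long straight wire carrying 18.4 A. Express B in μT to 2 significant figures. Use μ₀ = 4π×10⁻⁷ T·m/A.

For an infinitely long straight wire, B = μ₀I/(2πd).
B = (4π×10⁻⁷ × 18.4) / (2π × 0.151) = 2.44×10⁻⁵ T.

B ≈ 24 μT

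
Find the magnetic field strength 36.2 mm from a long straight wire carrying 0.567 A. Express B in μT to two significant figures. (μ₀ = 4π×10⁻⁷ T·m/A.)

For an infinitely long straight wire, B = μ₀I/(2πd).
B = (4π×10⁻⁷ × 0.567) / (2π × 0.0362) = 3.13×10⁻⁶ T.

B ≈ 3.1 μT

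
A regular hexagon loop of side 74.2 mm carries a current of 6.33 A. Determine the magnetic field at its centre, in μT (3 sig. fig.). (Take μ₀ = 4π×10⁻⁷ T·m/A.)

Each side is a finite straight segment at perpendicular distance d = a/(2 tan(π/6)) = 0.06426 m from the centre, with end-angles ±π/6.
One side contributes B₁ = (μ₀I/4πd)·2 sin(π/6) = 9.85×10⁻⁶ T.
All 6 sides add in the same direction: B = 6 × 9.85×10⁻⁶ = 5.91×10⁻⁵ T.

B ≈ 59.1 μT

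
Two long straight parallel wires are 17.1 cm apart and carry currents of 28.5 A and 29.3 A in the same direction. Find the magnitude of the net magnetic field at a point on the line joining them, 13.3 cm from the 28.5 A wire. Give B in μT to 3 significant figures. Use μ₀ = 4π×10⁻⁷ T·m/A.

B ≈ 111 μT

Each long wire gives B = μ₀I/(2πd). Distances are d₁ = 0.133 m and d₂ = 0.038 m.
B₁ = 4.29×10⁻⁵ T, B₂ = 1.54×10⁻⁴ T.
Between parallel currents the two contributions point in opposite directions, so they subtract. B = |B₁ − B₂| = |4.29×10⁻⁵ − 1.54×10⁻⁴| = 1.11×10⁻⁴ T.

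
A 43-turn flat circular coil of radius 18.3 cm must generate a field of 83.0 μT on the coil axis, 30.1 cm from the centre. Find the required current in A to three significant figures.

I ≈ 4.01 A

For an N-turn coil, B = Nμ₀IR²/[2(R²+z²)^(3/2)] with R = 0.183 m, z = 0.301 m, so I = 2B(R²+z²)^(3/2)/(Nμ₀R²) = 2 × 8.30×10⁻⁵ × 4.37×10⁻² / (43 × 4π×10⁻⁷ × 0.03349) = 4.01 A.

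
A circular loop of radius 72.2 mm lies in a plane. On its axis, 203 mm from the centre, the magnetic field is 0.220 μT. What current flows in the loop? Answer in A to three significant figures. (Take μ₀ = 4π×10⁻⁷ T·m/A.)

On the axis of a loop, B = μ₀IR²/[2(R²+z²)^(3/2)], so I = 2B(R²+z²)^(3/2)/(μ₀R²).
R² + z² = 0.005213 + 0.04121 = 0.04642 m²; raised to 3/2 gives 1.00×10⁻² m³.
I = 2 × 2.20×10⁻⁷ × 1.00×10⁻² / (1.26×10⁻⁶ × 0.005213) = 0.672 A.

I ≈ 0.672 A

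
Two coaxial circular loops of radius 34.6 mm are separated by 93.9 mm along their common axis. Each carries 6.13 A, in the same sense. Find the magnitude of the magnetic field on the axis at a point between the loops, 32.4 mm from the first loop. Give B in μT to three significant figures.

B ≈ 56.4 μT

Each loop contributes B = μ₀IR²/[2(R²+z²)^(3/2)] on the axis, with z measured from that loop.
Loop 1 (z = 0.0324 m): B₁ = 4.33×10⁻⁵ T. Loop 2 (z = 0.0615 m): B₂ = 1.31×10⁻⁵ T.
The fields add: B = B₁ + B₂ = 5.64×10⁻⁵ T.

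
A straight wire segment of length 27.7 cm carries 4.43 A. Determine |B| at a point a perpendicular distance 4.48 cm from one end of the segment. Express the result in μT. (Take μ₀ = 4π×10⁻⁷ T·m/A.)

For a finite straight segment, B = (μ₀I/4πd)(sinθ₁ + sinθ₂), where θ₁, θ₂ are the angles from the perpendicular to each end.
The perpendicular foot is at one end, so the two end-offsets along the wire are 0 and L = 0.277 m.
sinθ₁ = 0/√(0²+0.0448²) = 0.0000; sinθ₂ = 0.277/√(0.277²+0.0448²) = 0.9872.
B = (4π×10⁻⁷ × 4.43) / (4π × 0.0448) × (0.0000 + 0.9872) = 9.76×10⁻⁶ T.

B ≈ 9.76 μT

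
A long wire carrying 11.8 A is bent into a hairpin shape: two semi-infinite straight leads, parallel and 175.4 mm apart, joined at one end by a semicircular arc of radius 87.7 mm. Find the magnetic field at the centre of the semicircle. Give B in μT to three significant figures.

B ≈ 69.2 μT

The semicircular arc contributes B_arc = μ₀I·π/(4πR) = μ₀I/(4R) = 4.23×10⁻⁵ T.
Each semi-infinite lead is at perpendicular distance R = 0.0877 m from the centre, with the perpendicular foot at its near end, so it contributes μ₀I/(4πR); both point the same way, together 2.69×10⁻⁵ T.
Arc and leads all point the same direction: B = 4.23×10⁻⁵ + 2.69×10⁻⁵ = 6.92×10⁻⁵ T.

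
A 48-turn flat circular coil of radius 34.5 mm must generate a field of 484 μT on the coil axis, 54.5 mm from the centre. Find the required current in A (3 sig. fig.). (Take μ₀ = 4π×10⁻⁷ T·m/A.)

For an N-turn coil, B = Nμ₀IR²/[2(R²+z²)^(3/2)] with R = 0.0345 m, z = 0.0545 m, so I = 2B(R²+z²)^(3/2)/(Nμ₀R²) = 2 × 4.84×10⁻⁴ × 2.68×10⁻⁴ / (48 × 4π×10⁻⁷ × 0.00119) = 3.62 A.

I ≈ 3.62 A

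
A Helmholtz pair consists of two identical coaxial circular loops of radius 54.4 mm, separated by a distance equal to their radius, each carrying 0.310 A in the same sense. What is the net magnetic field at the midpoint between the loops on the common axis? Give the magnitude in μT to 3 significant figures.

Each loop contributes B = μ₀IR²/[2(R²+z²)^(3/2)] on the axis, with z measured from that loop.
Loop 1 (z = 0.0272 m): B₁ = 2.56×10⁻⁶ T. Loop 2 (z = 0.0272 m): B₂ = 2.56×10⁻⁶ T.
The fields add: B = B₁ + B₂ = 5.12×10⁻⁶ T.

B ≈ 5.12 μT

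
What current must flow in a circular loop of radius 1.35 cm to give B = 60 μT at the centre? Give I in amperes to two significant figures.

I ≈ 1.3 A

At the centre of a circular loop B = μ₀I/(2R), so I = 2RB/μ₀.
With R = 0.0135 m, I = 2 × 0.0135 × 6.00×10⁻⁵ / (4π×10⁻⁷) = 1.29 A.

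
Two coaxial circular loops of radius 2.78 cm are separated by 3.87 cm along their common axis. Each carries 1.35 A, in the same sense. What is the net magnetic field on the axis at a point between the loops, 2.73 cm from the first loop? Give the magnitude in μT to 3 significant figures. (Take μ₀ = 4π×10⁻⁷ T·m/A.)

B ≈ 35.2 μT

Each loop contributes B = μ₀IR²/[2(R²+z²)^(3/2)] on the axis, with z measured from that loop.
Loop 1 (z = 0.0273 m): B₁ = 1.11×10⁻⁵ T. Loop 2 (z = 0.0114 m): B₂ = 2.42×10⁻⁵ T.
The fields add: B = B₁ + B₂ = 3.52×10⁻⁵ T.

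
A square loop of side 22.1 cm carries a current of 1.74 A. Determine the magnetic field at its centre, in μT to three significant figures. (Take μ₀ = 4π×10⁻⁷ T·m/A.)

Each side is a finite straight segment at perpendicular distance d = a/(2 tan(π/4)) = 0.1105 m from the centre, with end-angles ±π/4.
One side contributes B₁ = (μ₀I/4πd)·2 sin(π/4) = 2.23×10⁻⁶ T.
All 4 sides add in the same direction: B = 4 × 2.23×10⁻⁶ = 8.91×10⁻⁶ T.

B ≈ 8.91 μT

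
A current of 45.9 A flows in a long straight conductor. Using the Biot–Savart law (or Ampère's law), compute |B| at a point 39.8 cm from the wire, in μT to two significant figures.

For an infinitely long straight wire, B = μ₀I/(2πd).
B = (4π×10⁻⁷ × 45.9) / (2π × 0.398) = 2.31×10⁻⁵ T.

B ≈ 23 μT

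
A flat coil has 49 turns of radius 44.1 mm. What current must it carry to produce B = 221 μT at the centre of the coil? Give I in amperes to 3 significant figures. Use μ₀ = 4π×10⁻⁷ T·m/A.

For an N-turn coil, B = Nμ₀I/(2R) with R = 0.0441 m, so I = 2RB/(Nμ₀) = 2 × 0.0441 × 2.21×10⁻⁴ / (49 × 4π×10⁻⁷) = 0.317 A.

I ≈ 0.317 A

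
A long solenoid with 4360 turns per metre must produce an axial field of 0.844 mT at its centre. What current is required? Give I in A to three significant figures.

I ≈ 0.154 A

Inside a long solenoid B = μ₀nI with n = 4360 m⁻¹, so I = B/(μ₀n).
I = 8.44×10⁻⁴ / (4π×10⁻⁷ × 4360) = 0.154 A.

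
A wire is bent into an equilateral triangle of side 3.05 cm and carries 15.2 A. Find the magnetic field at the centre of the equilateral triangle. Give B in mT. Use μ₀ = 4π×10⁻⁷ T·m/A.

Each side is a finite straight segment at perpendicular distance d = a/(2 tan(π/3)) = 0.008805 m from the centre, with end-angles ±π/3.
One side contributes B₁ = (μ₀I/4πd)·2 sin(π/3) = 2.99×10⁻⁴ T.
All 3 sides add in the same direction: B = 3 × 2.99×10⁻⁴ = 8.97×10⁻⁴ T.

B ≈ 0.897 mT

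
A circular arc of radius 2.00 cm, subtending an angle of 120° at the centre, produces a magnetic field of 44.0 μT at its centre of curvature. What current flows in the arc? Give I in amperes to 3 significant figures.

I ≈ 4.20 A

For a circular arc, B = μ₀Iφ/(4πR) with φ in radians; here φ = 2.094 rad.
So I = 4πRB/(μ₀φ) = 4π × 0.02 × 4.40×10⁻⁵ / (4π×10⁻⁷ × 2.094) = 4.20 A.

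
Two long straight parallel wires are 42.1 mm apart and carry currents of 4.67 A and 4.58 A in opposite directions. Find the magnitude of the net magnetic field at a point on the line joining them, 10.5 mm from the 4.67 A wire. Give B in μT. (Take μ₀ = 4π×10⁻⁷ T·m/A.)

Each long wire gives B = μ₀I/(2πd). Distances are d₁ = 0.0105 m and d₂ = 0.0316 m.
B₁ = 8.90×10⁻⁵ T, B₂ = 2.90×10⁻⁵ T.
Between antiparallel currents both contributions point the same way, so they add. B = B₁ + B₂ = 8.90×10⁻⁵ + 2.90×10⁻⁵ = 1.18×10⁻⁴ T.

B ≈ 118 μT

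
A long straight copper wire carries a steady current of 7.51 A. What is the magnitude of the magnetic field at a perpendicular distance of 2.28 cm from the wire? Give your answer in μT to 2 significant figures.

For an infinitely long straight wire, B = μ₀I/(2πd).
B = (4π×10⁻⁷ × 7.51) / (2π × 0.0228) = 6.59×10⁻⁵ T.

B ≈ 66 μT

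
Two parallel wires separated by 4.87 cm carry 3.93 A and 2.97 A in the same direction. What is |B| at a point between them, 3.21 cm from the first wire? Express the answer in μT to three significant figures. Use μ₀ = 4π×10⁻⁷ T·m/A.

Each long wire gives B = μ₀I/(2πd). Distances are d₁ = 0.0321 m and d₂ = 0.0166 m.
B₁ = 2.45×10⁻⁵ T, B₂ = 3.58×10⁻⁵ T.
Between parallel currents the two contributions point in opposite directions, so they subtract. B = |B₁ − B₂| = |2.45×10⁻⁵ − 3.58×10⁻⁵| = 1.13×10⁻⁵ T.

B ≈ 11.3 μT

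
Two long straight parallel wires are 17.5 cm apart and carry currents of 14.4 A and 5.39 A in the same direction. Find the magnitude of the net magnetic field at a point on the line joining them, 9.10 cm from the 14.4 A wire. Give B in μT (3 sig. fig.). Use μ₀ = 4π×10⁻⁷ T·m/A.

Each long wire gives B = μ₀I/(2πd). Distances are d₁ = 0.091 m and d₂ = 0.084 m.
B₁ = 3.16×10⁻⁵ T, B₂ = 1.28×10⁻⁵ T.
Between parallel currents the two contributions point in opposite directions, so they subtract. B = |B₁ − B₂| = |3.16×10⁻⁵ − 1.28×10⁻⁵| = 1.88×10⁻⁵ T.

B ≈ 18.8 μT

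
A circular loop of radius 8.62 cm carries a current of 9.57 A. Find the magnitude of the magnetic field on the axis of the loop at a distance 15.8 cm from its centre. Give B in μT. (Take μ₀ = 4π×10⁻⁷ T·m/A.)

On the axis of a circular loop, B = μ₀IR² / [2(R²+z²)^(3/2)].
R² + z² = (0.0862)² + (0.158)² = 0.03239 m², and (R²+z²)^(3/2) = 5.83×10⁻³ m³.
B = (4π×10⁻⁷ × 9.57 × 0.00743) / (2 × 5.83×10⁻³) = 7.66×10⁻⁶ T.

B ≈ 7.66 μT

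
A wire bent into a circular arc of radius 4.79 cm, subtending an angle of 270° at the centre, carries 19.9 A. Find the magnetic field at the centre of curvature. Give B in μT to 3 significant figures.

The Biot–Savart field of a circular arc at its centre is B = μ₀Iφ/(4πR), with φ = 4.712 rad.
B = (4π×10⁻⁷ × 19.9 × 4.712) / (4π × 0.0479) = 1.96×10⁻⁴ T.

B ≈ 196 μT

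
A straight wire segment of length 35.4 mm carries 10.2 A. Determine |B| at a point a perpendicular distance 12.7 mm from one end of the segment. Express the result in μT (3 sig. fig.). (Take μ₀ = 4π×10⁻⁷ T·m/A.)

B ≈ 75.6 μT

For a finite straight segment, B = (μ₀I/4πd)(sinθ₁ + sinθ₂), where θ₁, θ₂ are the angles from the perpendicular to each end.
The perpendicular foot is at one end, so the two end-offsets along the wire are 0 and L = 0.0354 m.
sinθ₁ = 0/√(0²+0.0127²) = 0.0000; sinθ₂ = 0.0354/√(0.0354²+0.0127²) = 0.9413.
B = (4π×10⁻⁷ × 10.2) / (4π × 0.0127) × (0.0000 + 0.9413) = 7.56×10⁻⁵ T.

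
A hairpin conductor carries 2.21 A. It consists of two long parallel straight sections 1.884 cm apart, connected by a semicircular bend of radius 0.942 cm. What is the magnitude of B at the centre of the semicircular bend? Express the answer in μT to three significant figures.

The semicircular arc contributes B_arc = μ₀I·π/(4πR) = μ₀I/(4R) = 7.37×10⁻⁵ T.
Each semi-infinite lead is at perpendicular distance R = 0.00942 m from the centre, with the perpendicular foot at its near end, so it contributes μ₀I/(4πR); both point the same way, together 4.69×10⁻⁵ T.
Arc and leads all point the same direction: B = 7.37×10⁻⁵ + 4.69×10⁻⁵ = 1.21×10⁻⁴ T.

B ≈ 121 μT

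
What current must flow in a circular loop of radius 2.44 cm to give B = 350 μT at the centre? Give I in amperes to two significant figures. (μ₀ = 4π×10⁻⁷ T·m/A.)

At the centre of a circular loop B = μ₀I/(2R), so I = 2RB/μ₀.
With R = 0.0244 m, I = 2 × 0.0244 × 3.50×10⁻⁴ / (4π×10⁻⁷) = 13.6 A.

I ≈ 14 A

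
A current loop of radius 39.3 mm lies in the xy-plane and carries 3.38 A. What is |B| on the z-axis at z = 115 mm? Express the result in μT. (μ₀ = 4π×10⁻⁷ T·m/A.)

B ≈ 1.83 μT

On the axis of a circular loop, B = μ₀IR² / [2(R²+z²)^(3/2)].
R² + z² = (0.0393)² + (0.115)² = 0.01477 m², and (R²+z²)^(3/2) = 1.79×10⁻³ m³.
B = (4π×10⁻⁷ × 3.38 × 0.001544) / (2 × 1.79×10⁻³) = 1.83×10⁻⁶ T.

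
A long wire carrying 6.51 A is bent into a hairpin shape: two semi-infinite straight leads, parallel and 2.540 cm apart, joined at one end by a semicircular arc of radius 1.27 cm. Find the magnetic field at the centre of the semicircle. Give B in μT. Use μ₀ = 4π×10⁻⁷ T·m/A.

B ≈ 264 μT

The semicircular arc contributes B_arc = μ₀I·π/(4πR) = μ₀I/(4R) = 1.61×10⁻⁴ T.
Each semi-infinite lead is at perpendicular distance R = 0.0127 m from the centre, with the perpendicular foot at its near end, so it contributes μ₀I/(4πR); both point the same way, together 1.03×10⁻⁴ T.
Arc and leads all point the same direction: B = 1.61×10⁻⁴ + 1.03×10⁻⁴ = 2.64×10⁻⁴ T.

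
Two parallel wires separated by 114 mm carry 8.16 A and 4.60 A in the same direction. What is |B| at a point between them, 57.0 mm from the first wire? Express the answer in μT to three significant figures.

B ≈ 12.5 μT

Each long wire gives B = μ₀I/(2πd). Distances are d₁ = 0.057 m and d₂ = 0.057 m.
B₁ = 2.86×10⁻⁵ T, B₂ = 1.61×10⁻⁵ T.
Between parallel currents the two contributions point in opposite directions, so they subtract. B = |B₁ − B₂| = |2.86×10⁻⁵ − 1.61×10⁻⁵| = 1.25×10⁻⁵ T.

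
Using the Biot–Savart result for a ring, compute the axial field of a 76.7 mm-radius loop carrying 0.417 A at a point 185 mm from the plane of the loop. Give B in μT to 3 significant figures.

B ≈ 0.192 μT

On the axis of a circular loop, B = μ₀IR² / [2(R²+z²)^(3/2)].
R² + z² = (0.0767)² + (0.185)² = 0.04011 m², and (R²+z²)^(3/2) = 8.03×10⁻³ m³.
B = (4π×10⁻⁷ × 0.417 × 0.005883) / (2 × 8.03×10⁻³) = 1.92×10⁻⁷ T.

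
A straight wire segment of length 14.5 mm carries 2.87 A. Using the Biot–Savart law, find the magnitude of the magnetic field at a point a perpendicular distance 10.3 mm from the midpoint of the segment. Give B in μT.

For a finite straight segment, B = (μ₀I/4πd)(sinθ₁ + sinθ₂), where θ₁, θ₂ are the angles from the perpendicular to each end.
The perpendicular from the point meets the wire at its midpoint, so each end is L/2 = 0.00725 m away along the wire.
sinθ₁ = 0.00725/√(0.00725²+0.0103²) = 0.5756; sinθ₂ = 0.00725/√(0.00725²+0.0103²) = 0.5756.
B = (4π×10⁻⁷ × 2.87) / (4π × 0.0103) × (0.5756 + 0.5756) = 3.21×10⁻⁵ T.

B ≈ 32.1 μT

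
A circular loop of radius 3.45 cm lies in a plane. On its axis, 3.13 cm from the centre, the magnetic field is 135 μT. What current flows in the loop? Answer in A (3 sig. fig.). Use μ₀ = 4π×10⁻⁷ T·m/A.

On the axis of a loop, B = μ₀IR²/[2(R²+z²)^(3/2)], so I = 2B(R²+z²)^(3/2)/(μ₀R²).
R² + z² = 0.00119 + 0.0009797 = 0.00217 m²; raised to 3/2 gives 1.01×10⁻⁴ m³.
I = 2 × 1.35×10⁻⁴ × 1.01×10⁻⁴ / (1.26×10⁻⁶ × 0.00119) = 18.2 A.

I ≈ 18.2 A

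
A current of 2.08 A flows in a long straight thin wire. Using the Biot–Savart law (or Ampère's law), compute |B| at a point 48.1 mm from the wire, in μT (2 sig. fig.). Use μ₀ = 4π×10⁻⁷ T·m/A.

B ≈ 8.6 μT

For an infinitely long straight wire, B = μ₀I/(2πd).
B = (4π×10⁻⁷ × 2.08) / (2π × 0.0481) = 8.65×10⁻⁶ T.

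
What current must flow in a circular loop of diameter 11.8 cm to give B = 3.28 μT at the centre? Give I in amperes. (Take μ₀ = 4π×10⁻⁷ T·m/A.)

At the centre of a circular loop B = μ₀I/(2R), so I = 2RB/μ₀.
With R = 0.059 m, I = 2 × 0.059 × 3.28×10⁻⁶ / (4π×10⁻⁷) = 0.308 A.

I ≈ 0.308 A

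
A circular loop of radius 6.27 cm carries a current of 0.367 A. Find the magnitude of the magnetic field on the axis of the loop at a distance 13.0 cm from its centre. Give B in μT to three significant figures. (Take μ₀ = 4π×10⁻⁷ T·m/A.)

On the axis of a circular loop, B = μ₀IR² / [2(R²+z²)^(3/2)].
R² + z² = (0.0627)² + (0.13)² = 0.02083 m², and (R²+z²)^(3/2) = 3.01×10⁻³ m³.
B = (4π×10⁻⁷ × 0.367 × 0.003931) / (2 × 3.01×10⁻³) = 3.02×10⁻⁷ T.

B ≈ 0.302 μT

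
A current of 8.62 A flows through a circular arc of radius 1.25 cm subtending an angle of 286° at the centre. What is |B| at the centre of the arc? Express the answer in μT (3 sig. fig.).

B ≈ 344 μT

The Biot–Savart field of a circular arc at its centre is B = μ₀Iφ/(4πR), with φ = 4.992 rad.
B = (4π×10⁻⁷ × 8.62 × 4.992) / (4π × 0.0125) = 3.44×10⁻⁴ T.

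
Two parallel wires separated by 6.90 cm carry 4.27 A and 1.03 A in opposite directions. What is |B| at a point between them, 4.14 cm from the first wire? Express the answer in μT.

B ≈ 28.1 μT

Each long wire gives B = μ₀I/(2πd). Distances are d₁ = 0.0414 m and d₂ = 0.0276 m.
B₁ = 2.06×10⁻⁵ T, B₂ = 7.46×10⁻⁶ T.
Between antiparallel currents both contributions point the same way, so they add. B = B₁ + B₂ = 2.06×10⁻⁵ + 7.46×10⁻⁶ = 2.81×10⁻⁵ T.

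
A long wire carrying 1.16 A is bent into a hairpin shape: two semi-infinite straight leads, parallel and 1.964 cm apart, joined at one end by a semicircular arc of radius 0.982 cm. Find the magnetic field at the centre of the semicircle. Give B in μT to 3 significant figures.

B ≈ 60.7 μT

The semicircular arc contributes B_arc = μ₀I·π/(4πR) = μ₀I/(4R) = 3.71×10⁻⁵ T.
Each semi-infinite lead is at perpendicular distance R = 0.00982 m from the centre, with the perpendicular foot at its near end, so it contributes μ₀I/(4πR); both point the same way, together 2.36×10⁻⁵ T.
Arc and leads all point the same direction: B = 3.71×10⁻⁵ + 2.36×10⁻⁵ = 6.07×10⁻⁵ T.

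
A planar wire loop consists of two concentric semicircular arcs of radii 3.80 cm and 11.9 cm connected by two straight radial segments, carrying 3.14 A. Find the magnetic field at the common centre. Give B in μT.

The radial connectors point toward the centre, so dl × r̂ = 0 and they contribute nothing.
Each semicircle gives μ₀I/(4R): inner arc 2.60×10⁻⁵ T, outer arc 8.29×10⁻⁶ T.
The two arcs carry current in opposite angular senses, so their fields oppose: B = |2.60×10⁻⁵ − 8.29×10⁻⁶| = 1.77×10⁻⁵ T.

B ≈ 17.7 μT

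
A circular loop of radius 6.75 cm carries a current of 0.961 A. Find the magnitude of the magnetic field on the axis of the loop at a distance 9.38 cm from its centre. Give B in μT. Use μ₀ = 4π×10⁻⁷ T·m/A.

B ≈ 1.78 μT

On the axis of a circular loop, B = μ₀IR² / [2(R²+z²)^(3/2)].
R² + z² = (0.0675)² + (0.0938)² = 0.01335 m², and (R²+z²)^(3/2) = 1.54×10⁻³ m³.
B = (4π×10⁻⁷ × 0.961 × 0.004556) / (2 × 1.54×10⁻³) = 1.78×10⁻⁶ T.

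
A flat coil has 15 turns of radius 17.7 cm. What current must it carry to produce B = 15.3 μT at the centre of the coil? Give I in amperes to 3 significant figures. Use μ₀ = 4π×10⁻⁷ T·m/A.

I ≈ 0.287 A

For an N-turn coil, B = Nμ₀I/(2R) with R = 0.177 m, so I = 2RB/(Nμ₀) = 2 × 0.177 × 1.53×10⁻⁵ / (15 × 4π×10⁻⁷) = 0.287 A.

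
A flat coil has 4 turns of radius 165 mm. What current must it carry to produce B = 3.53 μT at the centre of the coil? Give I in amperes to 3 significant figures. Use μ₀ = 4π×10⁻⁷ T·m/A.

I ≈ 0.232 A

For an N-turn coil, B = Nμ₀I/(2R) with R = 0.165 m, so I = 2RB/(Nμ₀) = 2 × 0.165 × 3.53×10⁻⁶ / (4 × 4π×10⁻⁷) = 0.232 A.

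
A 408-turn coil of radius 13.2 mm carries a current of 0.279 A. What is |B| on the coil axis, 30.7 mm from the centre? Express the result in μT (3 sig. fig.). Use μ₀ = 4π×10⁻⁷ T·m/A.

B ≈ 334 μT

For an N-turn flat coil, B = Nμ₀IR²/[2(R²+z²)^(3/2)] with R = 0.0132 m, z = 0.0307 m.
B = 408 × 8.18×10⁻⁷ T = 3.34×10⁻⁴ T.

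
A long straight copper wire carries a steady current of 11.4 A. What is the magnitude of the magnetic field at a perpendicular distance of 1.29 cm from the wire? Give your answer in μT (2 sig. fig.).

For an infinitely long straight wire, B = μ₀I/(2πd).
B = (4π×10⁻⁷ × 11.4) / (2π × 0.0129) = 1.77×10⁻⁴ T.

B ≈ 180 μT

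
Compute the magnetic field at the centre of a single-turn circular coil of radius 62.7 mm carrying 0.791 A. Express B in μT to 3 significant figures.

B ≈ 7.93 μT

At the centre of a circular loop the Biot–Savart law gives B = μ₀I/(2R).
B = (4π×10⁻⁷ × 0.791) / (2 × 0.0627) = 7.93×10⁻⁶ T.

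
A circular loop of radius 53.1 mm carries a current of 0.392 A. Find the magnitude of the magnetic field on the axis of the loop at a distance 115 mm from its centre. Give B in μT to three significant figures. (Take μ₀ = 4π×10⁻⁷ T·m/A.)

On the axis of a circular loop, B = μ₀IR² / [2(R²+z²)^(3/2)].
R² + z² = (0.0531)² + (0.115)² = 0.01604 m², and (R²+z²)^(3/2) = 2.03×10⁻³ m³.
B = (4π×10⁻⁷ × 0.392 × 0.00282) / (2 × 2.03×10⁻³) = 3.42×10⁻⁷ T.

B ≈ 0.342 μT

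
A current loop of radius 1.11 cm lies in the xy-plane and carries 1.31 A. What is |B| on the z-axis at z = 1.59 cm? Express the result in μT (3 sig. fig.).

On the axis of a circular loop, B = μ₀IR² / [2(R²+z²)^(3/2)].
R² + z² = (0.0111)² + (0.0159)² = 0.000376 m², and (R²+z²)^(3/2) = 7.29×10⁻⁶ m³.
B = (4π×10⁻⁷ × 1.31 × 0.0001232) / (2 × 7.29×10⁻⁶) = 1.39×10⁻⁵ T.

B ≈ 13.9 μT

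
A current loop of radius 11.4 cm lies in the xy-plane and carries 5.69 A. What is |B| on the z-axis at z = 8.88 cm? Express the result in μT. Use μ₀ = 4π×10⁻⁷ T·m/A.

B ≈ 15.4 μT

On the axis of a circular loop, B = μ₀IR² / [2(R²+z²)^(3/2)].
R² + z² = (0.114)² + (0.0888)² = 0.02088 m², and (R²+z²)^(3/2) = 3.02×10⁻³ m³.
B = (4π×10⁻⁷ × 5.69 × 0.013) / (2 × 3.02×10⁻³) = 1.54×10⁻⁵ T.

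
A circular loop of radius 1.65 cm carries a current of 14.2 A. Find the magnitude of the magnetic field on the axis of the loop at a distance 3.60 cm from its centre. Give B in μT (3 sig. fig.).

B ≈ 39.1 μT

On the axis of a circular loop, B = μ₀IR² / [2(R²+z²)^(3/2)].
R² + z² = (0.0165)² + (0.036)² = 0.001568 m², and (R²+z²)^(3/2) = 6.21×10⁻⁵ m³.
B = (4π×10⁻⁷ × 14.2 × 0.0002723) / (2 × 6.21×10⁻⁵) = 3.91×10⁻⁵ T.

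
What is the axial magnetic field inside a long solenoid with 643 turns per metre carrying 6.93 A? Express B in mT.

Inside a long solenoid, B = μ₀nI with n = 643 turns/m.
B = 4π×10⁻⁷ × 643 × 6.93 = 5.60×10⁻³ T.

B ≈ 5.60 mT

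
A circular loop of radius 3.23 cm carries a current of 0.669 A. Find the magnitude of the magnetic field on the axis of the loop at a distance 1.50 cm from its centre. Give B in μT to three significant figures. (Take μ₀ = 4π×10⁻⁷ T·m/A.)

B ≈ 9.71 μT

On the axis of a circular loop, B = μ₀IR² / [2(R²+z²)^(3/2)].
R² + z² = (0.0323)² + (0.015)² = 0.001268 m², and (R²+z²)^(3/2) = 4.52×10⁻⁵ m³.
B = (4π×10⁻⁷ × 0.669 × 0.001043) / (2 × 4.52×10⁻⁵) = 9.71×10⁻⁶ T.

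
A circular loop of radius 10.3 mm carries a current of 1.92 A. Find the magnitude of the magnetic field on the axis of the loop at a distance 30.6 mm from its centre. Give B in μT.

On the axis of a circular loop, B = μ₀IR² / [2(R²+z²)^(3/2)].
R² + z² = (0.0103)² + (0.0306)² = 0.001042 m², and (R²+z²)^(3/2) = 3.37×10⁻⁵ m³.
B = (4π×10⁻⁷ × 1.92 × 0.0001061) / (2 × 3.37×10⁻⁵) = 3.80×10⁻⁶ T.

B ≈ 3.80 μT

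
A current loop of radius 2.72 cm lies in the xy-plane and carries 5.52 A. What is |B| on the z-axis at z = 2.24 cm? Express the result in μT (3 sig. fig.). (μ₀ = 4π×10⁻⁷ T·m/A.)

On the axis of a circular loop, B = μ₀IR² / [2(R²+z²)^(3/2)].
R² + z² = (0.0272)² + (0.0224)² = 0.001242 m², and (R²+z²)^(3/2) = 4.37×10⁻⁵ m³.
B = (4π×10⁻⁷ × 5.52 × 0.0007398) / (2 × 4.37×10⁻⁵) = 5.87×10⁻⁵ T.

B ≈ 58.7 μT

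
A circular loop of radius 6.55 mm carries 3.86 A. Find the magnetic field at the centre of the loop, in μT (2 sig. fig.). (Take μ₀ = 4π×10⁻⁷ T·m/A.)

B ≈ 370 μT

At the centre of a circular loop the Biot–Savart law gives B = μ₀I/(2R).
B = (4π×10⁻⁷ × 3.86) / (2 × 0.00655) = 3.70×10⁻⁴ T.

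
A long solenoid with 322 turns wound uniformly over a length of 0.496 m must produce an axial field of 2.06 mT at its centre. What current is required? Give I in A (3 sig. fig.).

Inside a long solenoid B = μ₀nI with n = 649.2 m⁻¹, so I = B/(μ₀n).
I = 2.06×10⁻³ / (4π×10⁻⁷ × 649.2) = 2.53 A.

I ≈ 2.53 A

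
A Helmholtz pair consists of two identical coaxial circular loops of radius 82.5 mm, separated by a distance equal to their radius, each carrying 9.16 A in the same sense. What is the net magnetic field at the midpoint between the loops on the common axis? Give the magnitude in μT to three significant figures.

B ≈ 99.8 μT

Each loop contributes B = μ₀IR²/[2(R²+z²)^(3/2)] on the axis, with z measured from that loop.
Loop 1 (z = 0.04125 m): B₁ = 4.99×10⁻⁵ T. Loop 2 (z = 0.04125 m): B₂ = 4.99×10⁻⁵ T.
The fields add: B = B₁ + B₂ = 9.98×10⁻⁵ T.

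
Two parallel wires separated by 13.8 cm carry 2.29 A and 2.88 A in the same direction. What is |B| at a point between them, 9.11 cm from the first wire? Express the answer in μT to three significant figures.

Each long wire gives B = μ₀I/(2πd). Distances are d₁ = 0.0911 m and d₂ = 0.0469 m.
B₁ = 5.03×10⁻⁶ T, B₂ = 1.23×10⁻⁵ T.
Between parallel currents the two contributions point in opposite directions, so they subtract. B = |B₁ − B₂| = |5.03×10⁻⁶ − 1.23×10⁻⁵| = 7.25×10⁻⁶ T.

B ≈ 7.25 μT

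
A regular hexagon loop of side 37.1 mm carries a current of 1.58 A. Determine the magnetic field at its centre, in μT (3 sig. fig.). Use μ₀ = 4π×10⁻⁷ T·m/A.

Each side is a finite straight segment at perpendicular distance d = a/(2 tan(π/6)) = 0.03213 m from the centre, with end-angles ±π/6.
One side contributes B₁ = (μ₀I/4πd)·2 sin(π/6) = 4.92×10⁻⁶ T.
All 6 sides add in the same direction: B = 6 × 4.92×10⁻⁶ = 2.95×10⁻⁵ T.

B ≈ 29.5 μT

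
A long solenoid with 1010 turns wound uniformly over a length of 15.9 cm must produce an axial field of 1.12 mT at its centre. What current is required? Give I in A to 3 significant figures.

Inside a long solenoid B = μ₀nI with n = 6352 m⁻¹, so I = B/(μ₀n).
I = 1.12×10⁻³ / (4π×10⁻⁷ × 6352) = 0.140 A.

I ≈ 0.140 A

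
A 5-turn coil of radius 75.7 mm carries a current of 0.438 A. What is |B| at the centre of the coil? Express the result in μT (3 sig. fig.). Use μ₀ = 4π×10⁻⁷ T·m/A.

B ≈ 18.2 μT

For an N-turn flat coil, B = Nμ₀I/(2R) with R = 0.0757 m.
B = 5 × 3.64×10⁻⁶ T = 1.82×10⁻⁵ T.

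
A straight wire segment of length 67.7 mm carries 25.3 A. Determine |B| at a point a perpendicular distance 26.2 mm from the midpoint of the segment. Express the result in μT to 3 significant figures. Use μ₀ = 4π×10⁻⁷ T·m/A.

For a finite straight segment, B = (μ₀I/4πd)(sinθ₁ + sinθ₂), where θ₁, θ₂ are the angles from the perpendicular to each end.
The perpendicular from the point meets the wire at its midpoint, so each end is L/2 = 0.03385 m away along the wire.
sinθ₁ = 0.03385/√(0.03385²+0.0262²) = 0.7908; sinθ₂ = 0.03385/√(0.03385²+0.0262²) = 0.7908.
B = (4π×10⁻⁷ × 25.3) / (4π × 0.0262) × (0.7908 + 0.7908) = 1.53×10⁻⁴ T.

B ≈ 153 μT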